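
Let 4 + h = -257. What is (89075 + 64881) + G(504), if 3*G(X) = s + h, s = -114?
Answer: 153831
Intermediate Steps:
h = -261 (h = -4 - 257 = -261)
G(X) = -125 (G(X) = (-114 - 261)/3 = (⅓)*(-375) = -125)
(89075 + 64881) + G(504) = (89075 + 64881) - 125 = 153956 - 125 = 153831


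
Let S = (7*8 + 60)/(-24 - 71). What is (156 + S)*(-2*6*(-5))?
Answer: 176448/19 ≈ 9286.7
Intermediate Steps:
S = -116/95 (S = (56 + 60)/(-95) = 116*(-1/95) = -116/95 ≈ -1.2211)
(156 + S)*(-2*6*(-5)) = (156 - 116/95)*(-2*6*(-5)) = 14704*(-12*(-5))/95 = (14704/95)*60 = 176448/19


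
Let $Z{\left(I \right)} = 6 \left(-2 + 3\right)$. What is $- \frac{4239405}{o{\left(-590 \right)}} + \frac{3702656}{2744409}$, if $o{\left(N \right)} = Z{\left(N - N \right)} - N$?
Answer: $- \frac{11632454453669}{1635667764} \approx -7111.8$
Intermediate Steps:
$Z{\left(I \right)} = 6$ ($Z{\left(I \right)} = 6 \cdot 1 = 6$)
$o{\left(N \right)} = 6 - N$
$- \frac{4239405}{o{\left(-590 \right)}} + \frac{3702656}{2744409} = - \frac{4239405}{6 - -590} + \frac{3702656}{2744409} = - \frac{4239405}{6 + 590} + 3702656 \cdot \frac{1}{2744409} = - \frac{4239405}{596} + \frac{3702656}{2744409} = - \frac{11632454453669}{1635667764}$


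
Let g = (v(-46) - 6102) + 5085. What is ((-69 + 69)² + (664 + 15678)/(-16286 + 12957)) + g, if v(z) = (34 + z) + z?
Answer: -3595017/3329 ≈ -1079.9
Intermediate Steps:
v(z) = 34 + 2*z
g = -1075 (g = ((34 + 2*(-46)) - 6102) + 5085 = ((34 - 92) - 6102) + 5085 = (-58 - 6102) + 5085 = -6160 + 5085 = -1075)
((-69 + 69)² + (664 + 15678)/(-16286 + 12957)) + g = ((-69 + 69)² + (664 + 15678)/(-16286 + 12957)) - 1075 = (0² + 16342/(-3329)) - 1075 = (0 + 16342*(-1/3329)) - 1075 = (0 - 16342/3329) - 1075 = -16342/3329 - 1075 = -3595017/3329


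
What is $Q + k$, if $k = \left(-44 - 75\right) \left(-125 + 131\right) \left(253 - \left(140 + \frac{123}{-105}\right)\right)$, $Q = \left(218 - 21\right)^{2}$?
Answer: $- \frac{213547}{5} \approx -42709.0$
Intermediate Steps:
$Q = 38809$ ($Q = 197^{2} = 38809$)
$k = - \frac{407592}{5}$ ($k = \left(-119\right) 6 \left(253 - \left(140 + 123 \left(- \frac{1}{105}\right)\right)\right) = - 714 \left(253 - \frac{4859}{35}\right) = \left(-714\right) \frac{3996}{35} = - \frac{407592}{5} \approx -81518.0$)
$Q + k = 38809 - \frac{407592}{5} = - \frac{213547}{5}$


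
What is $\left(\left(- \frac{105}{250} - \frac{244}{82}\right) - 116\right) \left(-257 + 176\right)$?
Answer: $\frac{19825641}{2050} \approx 9671.0$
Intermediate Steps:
$\left(\left(- \frac{105}{250} - \frac{244}{82}\right) - 116\right) \left(-257 + 176\right) = \left(\left(\left(-105\right) \frac{1}{250} - \frac{122}{41}\right) - 116\right) \left(-81\right) = \left(\left(- \frac{21}{50} - \frac{122}{41}\right) - 116\right) \left(-81\right) = \left(- \frac{6961}{2050} - 116\right) \left(-81\right) = \left(- \frac{244761}{2050}\right) \left(-81\right) = \frac{19825641}{2050}$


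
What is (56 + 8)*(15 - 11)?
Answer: 256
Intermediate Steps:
(56 + 8)*(15 - 11) = 64*4 = 256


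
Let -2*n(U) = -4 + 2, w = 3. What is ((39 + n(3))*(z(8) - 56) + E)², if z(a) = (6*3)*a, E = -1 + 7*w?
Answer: 12531600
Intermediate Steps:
E = 20 (E = -1 + 7*3 = -1 + 21 = 20)
z(a) = 18*a
n(U) = 1 (n(U) = -(-4 + 2)/2 = -½*(-2) = 1)
((39 + n(3))*(z(8) - 56) + E)² = ((39 + 1)*(18*8 - 56) + 20)² = (40*(144 - 56) + 20)² = (40*88 + 20)² = (3520 + 20)² = 3540² = 12531600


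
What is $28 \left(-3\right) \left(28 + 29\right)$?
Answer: $-4788$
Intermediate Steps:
$28 \left(-3\right) \left(28 + 29\right) = \left(-84\right) 57 = -4788$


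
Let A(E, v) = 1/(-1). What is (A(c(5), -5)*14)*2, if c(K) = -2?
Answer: -28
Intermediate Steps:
A(E, v) = -1
(A(c(5), -5)*14)*2 = -1*14*2 = -14*2 = -28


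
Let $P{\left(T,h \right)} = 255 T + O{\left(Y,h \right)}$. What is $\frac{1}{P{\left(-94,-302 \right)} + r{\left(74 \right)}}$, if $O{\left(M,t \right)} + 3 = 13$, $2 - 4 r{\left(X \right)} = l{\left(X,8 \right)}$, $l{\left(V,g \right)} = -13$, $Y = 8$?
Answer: $- \frac{4}{95825} \approx -4.1743 \cdot 10^{-5}$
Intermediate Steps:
$r{\left(X \right)} = \frac{15}{4}$ ($r{\left(X \right)} = \frac{1}{2} - - \frac{13}{4} = \frac{1}{2} + \frac{13}{4} = \frac{15}{4}$)
$O{\left(M,t \right)} = 10$ ($O{\left(M,t \right)} = -3 + 13 = 10$)
$P{\left(T,h \right)} = 10 + 255 T$ ($P{\left(T,h \right)} = 255 T + 10 = 10 + 255 T$)
$\frac{1}{P{\left(-94,-302 \right)} + r{\left(74 \right)}} = \frac{1}{\left(10 + 255 \left(-94\right)\right) + \frac{15}{4}} = \frac{1}{\left(10 - 23970\right) + \frac{15}{4}} = \frac{1}{-23960 + \frac{15}{4}} = \frac{1}{- \frac{95825}{4}} = - \frac{4}{95825}$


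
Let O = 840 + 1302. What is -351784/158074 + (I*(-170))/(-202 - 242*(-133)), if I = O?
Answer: -8601565727/631979852 ≈ -13.611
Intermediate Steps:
O = 2142
I = 2142
-351784/158074 + (I*(-170))/(-202 - 242*(-133)) = -351784/158074 + (2142*(-170))/(-202 - 242*(-133)) = -351784*1/158074 - 364140/(-202 + 32186) = -175892/79037 - 364140/31984 = -175892/79037 - 364140*1/31984 = -175892/79037 - 91035/7996 = -8601565727/631979852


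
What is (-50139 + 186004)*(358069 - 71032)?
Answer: 38998282005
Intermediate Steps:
(-50139 + 186004)*(358069 - 71032) = 135865*287037 = 38998282005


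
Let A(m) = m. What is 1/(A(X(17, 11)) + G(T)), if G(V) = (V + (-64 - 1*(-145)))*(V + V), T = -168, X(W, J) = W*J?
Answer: 1/29419 ≈ 3.3992e-5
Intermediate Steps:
X(W, J) = J*W
G(V) = 2*V*(81 + V) (G(V) = (V + (-64 + 145))*(2*V) = (V + 81)*(2*V) = (81 + V)*(2*V) = 2*V*(81 + V))
1/(A(X(17, 11)) + G(T)) = 1/(11*17 + 2*(-168)*(81 - 168)) = 1/(187 + 2*(-168)*(-87)) = 1/(187 + 29232) = 1/29419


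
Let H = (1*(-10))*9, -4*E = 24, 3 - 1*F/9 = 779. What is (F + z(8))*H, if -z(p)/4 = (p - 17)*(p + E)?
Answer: 622080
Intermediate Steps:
F = -6984 (F = 27 - 9*779 = 27 - 7011 = -6984)
E = -6 (E = -¼*24 = -6)
H = -90 (H = -10*9 = -90)
z(p) = -4*(-17 + p)*(-6 + p) (z(p) = -4*(p - 17)*(p - 6) = -4*(-17 + p)*(-6 + p))
(F + z(8))*H = (-6984 + (-408 - 4*8² + 92*8))*(-90) = (-6984 + (-408 - 4*64 + 736))*(-90) = (-6984 + (-408 - 256 + 736))*(-90) = (-6984 + 72)*(-90) = -6912*(-90) = 622080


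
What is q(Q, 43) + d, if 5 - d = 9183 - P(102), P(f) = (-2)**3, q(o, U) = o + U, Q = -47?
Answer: -9190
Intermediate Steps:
q(o, U) = U + o
P(f) = -8
d = -9186 (d = 5 - (9183 - 1*(-8)) = 5 - (9183 + 8) = 5 - 1*9191 = 5 - 9191 = -9186)
q(Q, 43) + d = (43 - 47) - 9186 = -4 - 9186 = -9190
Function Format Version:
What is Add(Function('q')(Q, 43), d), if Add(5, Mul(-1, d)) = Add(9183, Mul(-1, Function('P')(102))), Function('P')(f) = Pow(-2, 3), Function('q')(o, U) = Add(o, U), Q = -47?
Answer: -9190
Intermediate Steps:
Function('q')(o, U) = Add(U, o)
Function('P')(f) = -8
d = -9186 (d = Add(5, Mul(-1, Add(9183, Mul(-1, -8)))) = Add(5, Mul(-1, Add(9183, 8))) = Add(5, Mul(-1, 9191)) = Add(5, -9191) = -9186)
Add(Function('q')(Q, 43), d) = Add(Add(43, -47), -9186) = Add(-4, -9186) = -9190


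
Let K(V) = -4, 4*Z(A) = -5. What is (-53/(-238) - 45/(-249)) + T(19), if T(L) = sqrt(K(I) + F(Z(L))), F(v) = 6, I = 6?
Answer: 7969/19754 + sqrt(2) ≈ 1.8176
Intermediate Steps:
Z(A) = -5/4 (Z(A) = (1/4)*(-5) = -5/4)
T(L) = sqrt(2) (T(L) = sqrt(-4 + 6) = sqrt(2))
(-53/(-238) - 45/(-249)) + T(19) = (-53/(-238) - 45/(-249)) + sqrt(2) = (-53*(-1/238) - 45*(-1/249)) + sqrt(2) = (53/238 + 15/83) + sqrt(2) = 7969/19754 + sqrt(2)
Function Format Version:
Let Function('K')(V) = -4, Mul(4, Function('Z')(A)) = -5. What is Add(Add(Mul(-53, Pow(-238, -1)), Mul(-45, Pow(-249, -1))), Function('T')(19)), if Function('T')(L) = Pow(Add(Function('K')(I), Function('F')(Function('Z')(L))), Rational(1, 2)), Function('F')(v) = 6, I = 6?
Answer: Add(Rational(7969, 19754), Pow(2, Rational(1, 2))) ≈ 1.8176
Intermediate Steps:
Function('Z')(A) = Rational(-5, 4) (Function('Z')(A) = Mul(Rational(1, 4), -5) = Rational(-5, 4))
Function('T')(L) = Pow(2, Rational(1, 2)) (Function('T')(L) = Pow(Add(-4, 6), Rational(1, 2)) = Pow(2, Rational(1, 2)))
Add(Add(Mul(-53, Pow(-238, -1)), Mul(-45, Pow(-249, -1))), Function('T')(19)) = Add(Add(Mul(-53, Pow(-238, -1)), Mul(-45, Pow(-249, -1))), Pow(2, Rational(1, 2))) = Add(Add(Mul(-53, Rational(-1, 238)), Mul(-45, Rational(-1, 249))), Pow(2, Rational(1, 2))) = Add(Add(Rational(53, 238), Rational(15, 83)), Pow(2, Rational(1, 2))) = Add(Rational(7969, 19754), Pow(2, Rational(1, 2)))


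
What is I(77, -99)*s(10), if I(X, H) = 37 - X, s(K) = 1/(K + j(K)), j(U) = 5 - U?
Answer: -8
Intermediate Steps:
s(K) = ⅕ (s(K) = 1/(K + (5 - K)) = 1/5 = ⅕)
I(77, -99)*s(10) = (37 - 1*77)*(⅕) = (37 - 77)*(⅕) = -40*⅕ = -8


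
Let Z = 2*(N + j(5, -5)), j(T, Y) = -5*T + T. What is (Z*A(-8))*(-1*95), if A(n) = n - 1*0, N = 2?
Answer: -27360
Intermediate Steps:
j(T, Y) = -4*T
Z = -36 (Z = 2*(2 - 4*5) = 2*(2 - 20) = 2*(-18) = -36)
A(n) = n (A(n) = n + 0 = n)
(Z*A(-8))*(-1*95) = (-36*(-8))*(-1*95) = 288*(-95) = -27360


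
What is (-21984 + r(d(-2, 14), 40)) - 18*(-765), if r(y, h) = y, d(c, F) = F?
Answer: -8200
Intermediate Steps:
(-21984 + r(d(-2, 14), 40)) - 18*(-765) = (-21984 + 14) - 18*(-765) = -21970 + 13770 = -8200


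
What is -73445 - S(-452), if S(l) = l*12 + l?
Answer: -67569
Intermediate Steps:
S(l) = 13*l (S(l) = 12*l + l = 13*l)
-73445 - S(-452) = -73445 - 13*(-452) = -73445 - 1*(-5876) = -73445 + 5876 = -67569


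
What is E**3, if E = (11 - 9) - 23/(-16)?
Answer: 166375/4096 ≈ 40.619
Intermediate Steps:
E = 55/16 (E = 2 - 23*(-1)/16 = 2 - 1*(-23/16) = 2 + 23/16 = 55/16 ≈ 3.4375)
E**3 = (55/16)**3 = 166375/4096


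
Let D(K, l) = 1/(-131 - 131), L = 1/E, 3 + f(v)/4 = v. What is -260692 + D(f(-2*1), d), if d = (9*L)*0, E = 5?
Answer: -68301305/262 ≈ -2.6069e+5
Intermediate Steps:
f(v) = -12 + 4*v
L = ⅕ (L = 1/5 = ⅕ ≈ 0.20000)
d = 0 (d = (9*(⅕))*0 = (9/5)*0 = 0)
D(K, l) = -1/262 (D(K, l) = 1/(-262) = -1/262)
-260692 + D(f(-2*1), d) = -260692 - 1/262 = -68301305/262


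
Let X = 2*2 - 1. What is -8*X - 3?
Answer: -27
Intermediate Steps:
X = 3 (X = 4 - 1 = 3)
-8*X - 3 = -8*3 - 3 = -24 - 3 = -27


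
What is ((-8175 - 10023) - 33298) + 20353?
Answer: -31143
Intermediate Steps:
((-8175 - 10023) - 33298) + 20353 = (-18198 - 33298) + 20353 = -51496 + 20353 = -31143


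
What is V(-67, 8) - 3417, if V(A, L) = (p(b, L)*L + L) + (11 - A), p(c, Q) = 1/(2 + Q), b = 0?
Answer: -16651/5 ≈ -3330.2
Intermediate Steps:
V(A, L) = 11 + L - A + L/(2 + L) (V(A, L) = (L/(2 + L) + L) + (11 - A) = (L + L/(2 + L)) + (11 - A) = 11 + L - A + L/(2 + L))
V(-67, 8) - 3417 = (8 + (2 + 8)*(11 + 8 - 1*(-67)))/(2 + 8) - 3417 = (8 + 10*(11 + 8 + 67))/10 - 3417 = (8 + 10*86)/10 - 3417 = (8 + 860)/10 - 3417 = (⅒)*868 - 3417 = 434/5 - 3417 = -16651/5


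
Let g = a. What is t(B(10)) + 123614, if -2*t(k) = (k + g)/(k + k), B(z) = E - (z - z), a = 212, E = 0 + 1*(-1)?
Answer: 494667/4 ≈ 1.2367e+5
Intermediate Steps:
E = -1 (E = 0 - 1 = -1)
g = 212
B(z) = -1 (B(z) = -1 - (z - z) = -1 - 1*0 = -1 + 0 = -1)
t(k) = -(212 + k)/(4*k) (t(k) = -(k + 212)/(2*(k + k)) = -(212 + k)/(2*(2*k)) = -(212 + k)*1/(2*k)/2 = -(212 + k)/(4*k))
t(B(10)) + 123614 = (¼)*(-212 - 1*(-1))/(-1) + 123614 = (¼)*(-1)*(-212 + 1) + 123614 = (¼)*(-1)*(-211) + 123614 = 211/4 + 123614 = 494667/4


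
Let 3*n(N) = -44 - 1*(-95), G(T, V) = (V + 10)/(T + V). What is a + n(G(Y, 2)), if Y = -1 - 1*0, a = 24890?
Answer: 24907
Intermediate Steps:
Y = -1 (Y = -1 + 0 = -1)
G(T, V) = (10 + V)/(T + V)
n(N) = 17 (n(N) = (-44 - 1*(-95))/3 = (-44 + 95)/3 = (1/3)*51 = 17)
a + n(G(Y, 2)) = 24890 + 17 = 24907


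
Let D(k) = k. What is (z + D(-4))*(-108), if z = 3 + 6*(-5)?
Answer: 3348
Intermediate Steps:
z = -27 (z = 3 - 30 = -27)
(z + D(-4))*(-108) = (-27 - 4)*(-108) = -31*(-108) = 3348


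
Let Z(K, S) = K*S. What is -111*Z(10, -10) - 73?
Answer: 11027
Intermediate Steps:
-111*Z(10, -10) - 73 = -1110*(-10) - 73 = -111*(-100) - 73 = 11100 - 73 = 11027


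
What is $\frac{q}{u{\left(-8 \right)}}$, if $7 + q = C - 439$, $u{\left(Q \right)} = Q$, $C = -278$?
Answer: $\frac{181}{2} \approx 90.5$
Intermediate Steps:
$q = -724$ ($q = -7 - 717 = -724$)
$\frac{q}{u{\left(-8 \right)}} = - \frac{724}{-8} = \left(-724\right) \left(- \frac{1}{8}\right) = \frac{181}{2}$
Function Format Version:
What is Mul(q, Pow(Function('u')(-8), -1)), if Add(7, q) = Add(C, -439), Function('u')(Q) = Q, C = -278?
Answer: Rational(181, 2) ≈ 90.500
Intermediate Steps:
q = -724 (q = Add(-7, Add(-278, -439)) = Add(-7, -717) = -724)
Mul(q, Pow(Function('u')(-8), -1)) = Mul(-724, Pow(-8, -1)) = Mul(-724, Rational(-1, 8)) = Rational(181, 2)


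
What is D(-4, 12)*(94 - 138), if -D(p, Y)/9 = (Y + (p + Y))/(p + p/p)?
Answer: -2640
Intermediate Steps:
D(p, Y) = -9*(p + 2*Y)/(1 + p) (D(p, Y) = -9*(Y + (p + Y))/(p + p/p) = -9*(Y + (Y + p))/(p + 1) = -9*(p + 2*Y)/(1 + p))
D(-4, 12)*(94 - 138) = (9*(-1*(-4) - 2*12)/(1 - 4))*(94 - 138) = (9*(4 - 24)/(-3))*(-44) = (9*(-⅓)*(-20))*(-44) = 60*(-44) = -2640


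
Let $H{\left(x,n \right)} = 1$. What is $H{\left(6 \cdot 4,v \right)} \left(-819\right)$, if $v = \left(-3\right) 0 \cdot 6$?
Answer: $-819$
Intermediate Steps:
$v = 0$ ($v = 0 \cdot 6 = 0$)
$H{\left(6 \cdot 4,v \right)} \left(-819\right) = 1 \left(-819\right) = -819$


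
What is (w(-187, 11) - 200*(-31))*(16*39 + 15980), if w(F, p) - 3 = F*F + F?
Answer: 680514940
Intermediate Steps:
w(F, p) = 3 + F + F**2 (w(F, p) = 3 + (F*F + F) = 3 + (F**2 + F) = 3 + (F + F**2) = 3 + F + F**2)
(w(-187, 11) - 200*(-31))*(16*39 + 15980) = ((3 - 187 + (-187)**2) - 200*(-31))*(16*39 + 15980) = ((3 - 187 + 34969) + 6200)*(624 + 15980) = (34785 + 6200)*16604 = 40985*16604 = 680514940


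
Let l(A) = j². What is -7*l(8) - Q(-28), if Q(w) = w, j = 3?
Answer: -35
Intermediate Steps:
l(A) = 9 (l(A) = 3² = 9)
-7*l(8) - Q(-28) = -7*9 - 1*(-28) = -63 + 28 = -35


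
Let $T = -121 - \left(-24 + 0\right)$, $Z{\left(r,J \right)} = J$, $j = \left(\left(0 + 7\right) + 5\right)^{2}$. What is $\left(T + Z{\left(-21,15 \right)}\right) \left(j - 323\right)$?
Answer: $14678$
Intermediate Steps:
$j = 144$ ($j = \left(7 + 5\right)^{2} = 12^{2} = 144$)
$T = -97$ ($T = -121 - -24 = -121 + 24 = -97$)
$\left(T + Z{\left(-21,15 \right)}\right) \left(j - 323\right) = \left(-97 + 15\right) \left(144 - 323\right) = \left(-82\right) \left(-179\right) = 14678$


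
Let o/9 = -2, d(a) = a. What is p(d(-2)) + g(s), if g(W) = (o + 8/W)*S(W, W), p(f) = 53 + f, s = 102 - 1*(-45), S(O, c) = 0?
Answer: 51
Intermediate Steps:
o = -18 (o = 9*(-2) = -18)
s = 147 (s = 102 + 45 = 147)
g(W) = 0 (g(W) = (-18 + 8/W)*0 = 0)
p(d(-2)) + g(s) = (53 - 2) + 0 = 51 + 0 = 51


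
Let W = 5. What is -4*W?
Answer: -20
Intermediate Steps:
-4*W = -4*5 = -20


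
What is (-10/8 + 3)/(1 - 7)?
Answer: -7/24 ≈ -0.29167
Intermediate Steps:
(-10/8 + 3)/(1 - 7) = (-10*⅛ + 3)/(-6) = -(-5/4 + 3)/6 = -⅙*7/4 = -7/24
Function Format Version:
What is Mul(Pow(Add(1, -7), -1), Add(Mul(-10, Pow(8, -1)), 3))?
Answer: Rational(-7, 24) ≈ -0.29167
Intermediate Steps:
Mul(Pow(Add(1, -7), -1), Add(Mul(-10, Pow(8, -1)), 3)) = Mul(Pow(-6, -1), Add(Mul(-10, Rational(1, 8)), 3)) = Mul(Rational(-1, 6), Add(Rational(-5, 4), 3)) = Mul(Rational(-1, 6), Rational(7, 4)) = Rational(-7, 24)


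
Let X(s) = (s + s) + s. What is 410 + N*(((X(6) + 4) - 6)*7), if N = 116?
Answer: 13402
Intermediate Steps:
X(s) = 3*s (X(s) = 2*s + s = 3*s)
410 + N*(((X(6) + 4) - 6)*7) = 410 + 116*(((3*6 + 4) - 6)*7) = 410 + 116*(((18 + 4) - 6)*7) = 410 + 116*((22 - 6)*7) = 410 + 116*(16*7) = 410 + 116*112 = 410 + 12992 = 13402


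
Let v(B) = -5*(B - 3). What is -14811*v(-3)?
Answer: -444330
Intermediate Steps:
v(B) = 15 - 5*B (v(B) = -5*(-3 + B) = 15 - 5*B)
-14811*v(-3) = -14811*(15 - 5*(-3)) = -14811*(15 + 15) = -14811*30 = -444330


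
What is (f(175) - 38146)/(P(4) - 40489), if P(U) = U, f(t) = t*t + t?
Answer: 7346/40485 ≈ 0.18145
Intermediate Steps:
f(t) = t + t**2 (f(t) = t**2 + t = t + t**2)
(f(175) - 38146)/(P(4) - 40489) = (175*(1 + 175) - 38146)/(4 - 40489) = (175*176 - 38146)/(-40485) = (30800 - 38146)*(-1/40485) = -7346*(-1/40485) = 7346/40485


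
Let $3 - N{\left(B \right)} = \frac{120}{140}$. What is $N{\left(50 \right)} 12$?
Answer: $\frac{180}{7} \approx 25.714$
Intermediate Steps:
$N{\left(B \right)} = \frac{15}{7}$ ($N{\left(B \right)} = 3 - \frac{120}{140} = 3 - 120 \cdot \frac{1}{140} = 3 - \frac{6}{7} = \frac{15}{7}$)
$N{\left(50 \right)} 12 = \frac{15}{7} \cdot 12 = \frac{180}{7}$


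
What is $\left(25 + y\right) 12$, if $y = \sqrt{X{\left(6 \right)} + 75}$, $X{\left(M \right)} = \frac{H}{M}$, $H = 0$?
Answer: $300 + 60 \sqrt{3} \approx 403.92$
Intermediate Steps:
$X{\left(M \right)} = 0$ ($X{\left(M \right)} = \frac{0}{M} = 0$)
$y = 5 \sqrt{3}$ ($y = \sqrt{0 + 75} = \sqrt{75} = 5 \sqrt{3} \approx 8.6602$)
$\left(25 + y\right) 12 = \left(25 + 5 \sqrt{3}\right) 12 = 300 + 60 \sqrt{3}$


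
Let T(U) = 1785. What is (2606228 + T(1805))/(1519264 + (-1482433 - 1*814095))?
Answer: -2608013/777264 ≈ -3.3554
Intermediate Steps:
(2606228 + T(1805))/(1519264 + (-1482433 - 1*814095)) = (2606228 + 1785)/(1519264 + (-1482433 - 1*814095)) = 2608013/(1519264 + (-1482433 - 814095)) = 2608013/(1519264 - 2296528) = 2608013/(-777264) = 2608013*(-1/777264) = -2608013/777264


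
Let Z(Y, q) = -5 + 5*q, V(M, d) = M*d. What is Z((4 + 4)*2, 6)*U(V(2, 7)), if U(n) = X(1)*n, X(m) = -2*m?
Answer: -700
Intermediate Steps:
U(n) = -2*n (U(n) = (-2*1)*n = -2*n)
Z((4 + 4)*2, 6)*U(V(2, 7)) = (-5 + 5*6)*(-4*7) = (-5 + 30)*(-2*14) = 25*(-28) = -700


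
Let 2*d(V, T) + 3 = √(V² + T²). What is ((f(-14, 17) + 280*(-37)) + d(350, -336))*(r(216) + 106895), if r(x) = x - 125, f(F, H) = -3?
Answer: -1108856397 + 748902*√1201 ≈ -1.0829e+9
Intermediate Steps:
d(V, T) = -3/2 + √(T² + V²)/2 (d(V, T) = -3/2 + √(V² + T²)/2 = -3/2 + √(T² + V²)/2)
r(x) = -125 + x
((f(-14, 17) + 280*(-37)) + d(350, -336))*(r(216) + 106895) = ((-3 + 280*(-37)) + (-3/2 + √((-336)² + 350²)/2))*((-125 + 216) + 106895) = ((-3 - 10360) + (-3/2 + √(112896 + 122500)/2))*(91 + 106895) = (-10363 + (-3/2 + √235396/2))*106986 = (-10363 + (-3/2 + (14*√1201)/2))*106986 = (-10363 + (-3/2 + 7*√1201))*106986 = (-20729/2 + 7*√1201)*106986 = -1108856397 + 748902*√1201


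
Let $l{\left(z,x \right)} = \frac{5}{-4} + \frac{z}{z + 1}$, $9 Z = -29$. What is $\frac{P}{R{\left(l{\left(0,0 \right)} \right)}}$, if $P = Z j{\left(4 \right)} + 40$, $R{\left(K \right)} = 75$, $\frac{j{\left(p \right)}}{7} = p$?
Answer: $- \frac{452}{675} \approx -0.66963$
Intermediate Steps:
$j{\left(p \right)} = 7 p$
$Z = - \frac{29}{9}$ ($Z = \frac{1}{9} \left(-29\right) = - \frac{29}{9} \approx -3.2222$)
$l{\left(z,x \right)} = - \frac{5}{4} + \frac{z}{1 + z}$ ($l{\left(z,x \right)} = 5 \left(- \frac{1}{4}\right) + \frac{z}{1 + z} = - \frac{5}{4} + \frac{z}{1 + z}$)
$P = - \frac{452}{9}$ ($P = - \frac{29 \cdot 7 \cdot 4}{9} + 40 = \left(- \frac{29}{9}\right) 28 + 40 = - \frac{812}{9} + 40 = - \frac{452}{9} \approx -50.222$)
$\frac{P}{R{\left(l{\left(0,0 \right)} \right)}} = - \frac{452}{9 \cdot 75} = \left(- \frac{452}{9}\right) \frac{1}{75} = - \frac{452}{675}$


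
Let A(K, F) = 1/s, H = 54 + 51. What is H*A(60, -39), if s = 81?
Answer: 35/27 ≈ 1.2963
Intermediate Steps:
H = 105
A(K, F) = 1/81
H*A(60, -39) = 105*(1/81) = 35/27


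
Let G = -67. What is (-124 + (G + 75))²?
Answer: 13456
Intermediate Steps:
(-124 + (G + 75))² = (-124 + (-67 + 75))² = (-124 + 8)² = (-116)² = 13456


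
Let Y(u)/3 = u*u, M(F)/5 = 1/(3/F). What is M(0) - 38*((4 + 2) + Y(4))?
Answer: -2052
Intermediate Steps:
M(F) = 5*F/3 (M(F) = 5*(1/(3/F)) = 5*(1*(F/3)) = 5*(F/3) = 5*F/3)
Y(u) = 3*u² (Y(u) = 3*(u*u) = 3*u²)
M(0) - 38*((4 + 2) + Y(4)) = (5/3)*0 - 38*((4 + 2) + 3*4²) = 0 - 38*(6 + 3*16) = 0 - 38*(6 + 48) = 0 - 38*54 = 0 - 2052 = -2052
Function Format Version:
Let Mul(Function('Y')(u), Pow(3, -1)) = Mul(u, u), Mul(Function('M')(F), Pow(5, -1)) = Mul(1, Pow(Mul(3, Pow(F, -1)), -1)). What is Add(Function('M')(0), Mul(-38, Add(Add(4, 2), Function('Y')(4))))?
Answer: -2052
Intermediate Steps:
Function('M')(F) = Mul(Rational(5, 3), F) (Function('M')(F) = Mul(5, Mul(1, Pow(Mul(3, Pow(F, -1)), -1))) = Mul(5, Mul(1, Mul(Rational(1, 3), F))) = Mul(5, Mul(Rational(1, 3), F)) = Mul(Rational(5, 3), F))
Function('Y')(u) = Mul(3, Pow(u, 2)) (Function('Y')(u) = Mul(3, Mul(u, u)) = Mul(3, Pow(u, 2)))
Add(Function('M')(0), Mul(-38, Add(Add(4, 2), Function('Y')(4)))) = Add(Mul(Rational(5, 3), 0), Mul(-38, Add(Add(4, 2), Mul(3, Pow(4, 2))))) = Add(0, Mul(-38, Add(6, Mul(3, 16)))) = Add(0, Mul(-38, Add(6, 48))) = Add(0, Mul(-38, 54)) = Add(0, -2052) = -2052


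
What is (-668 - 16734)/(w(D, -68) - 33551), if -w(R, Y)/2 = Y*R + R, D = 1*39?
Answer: 1582/2575 ≈ 0.61437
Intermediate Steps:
D = 39
w(R, Y) = -2*R - 2*R*Y (w(R, Y) = -2*(Y*R + R) = -2*(R*Y + R) = -2*(R + R*Y) = -2*R - 2*R*Y)
(-668 - 16734)/(w(D, -68) - 33551) = (-668 - 16734)/(-2*39*(1 - 68) - 33551) = -17402/(-2*39*(-67) - 33551) = -17402/(5226 - 33551) = -17402/(-28325) = -17402*(-1/28325) = 1582/2575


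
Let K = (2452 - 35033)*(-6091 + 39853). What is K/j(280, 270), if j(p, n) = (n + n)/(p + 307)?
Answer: -107616639469/90 ≈ -1.1957e+9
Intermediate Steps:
j(p, n) = 2*n/(307 + p) (j(p, n) = (2*n)/(307 + p) = 2*n/(307 + p))
K = -1099999722 (K = -32581*33762 = -1099999722)
K/j(280, 270) = -1099999722/(2*270/(307 + 280)) = -1099999722/(2*270/587) = -1099999722/(2*270*(1/587)) = -1099999722/540/587 = -1099999722*587/540 = -107616639469/90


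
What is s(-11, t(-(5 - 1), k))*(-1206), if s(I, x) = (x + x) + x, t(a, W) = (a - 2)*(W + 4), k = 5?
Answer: 195372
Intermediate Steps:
t(a, W) = (-2 + a)*(4 + W)
s(I, x) = 3*x (s(I, x) = 2*x + x = 3*x)
s(-11, t(-(5 - 1), k))*(-1206) = (3*(-8 - 2*5 + 4*(-(5 - 1)) + 5*(-(5 - 1))))*(-1206) = (3*(-8 - 10 + 4*(-1*4) + 5*(-1*4)))*(-1206) = (3*(-8 - 10 + 4*(-4) + 5*(-4)))*(-1206) = (3*(-8 - 10 - 16 - 20))*(-1206) = (3*(-54))*(-1206) = -162*(-1206) = 195372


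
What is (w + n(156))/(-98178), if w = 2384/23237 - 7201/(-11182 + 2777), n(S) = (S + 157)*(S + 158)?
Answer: -19195348466927/19174849173330 ≈ -1.0011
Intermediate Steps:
n(S) = (157 + S)*(158 + S)
w = 187367157/195306985 (w = 2384*(1/23237) - 7201/(-8405) = 2384/23237 - 7201*(-1/8405) = 2384/23237 + 7201/8405 = 187367157/195306985 ≈ 0.95935)
(w + n(156))/(-98178) = (187367157/195306985 + (24806 + 156**2 + 315*156))/(-98178) = (187367157/195306985 + (24806 + 24336 + 49140))*(-1/98178) = (187367157/195306985 + 98282)*(-1/98178) = (19195348466927/195306985)*(-1/98178) = -19195348466927/19174849173330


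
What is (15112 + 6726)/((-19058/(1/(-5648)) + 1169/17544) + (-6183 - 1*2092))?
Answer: 383125872/1888283686265 ≈ 0.00020290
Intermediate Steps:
(15112 + 6726)/((-19058/(1/(-5648)) + 1169/17544) + (-6183 - 1*2092)) = 21838/((-19058/(-1/5648) + 1169*(1/17544)) + (-6183 - 2092)) = 21838/((-19058*(-5648) + 1169/17544) - 8275) = 21838/((107639584 + 1169/17544) - 8275) = 21838/(1888428862865/17544 - 8275) = 21838/(1888283686265/17544) = 21838*(17544/1888283686265) = 383125872/1888283686265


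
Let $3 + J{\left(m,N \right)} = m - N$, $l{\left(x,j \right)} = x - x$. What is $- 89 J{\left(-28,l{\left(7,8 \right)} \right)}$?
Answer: $2759$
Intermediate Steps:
$l{\left(x,j \right)} = 0$
$J{\left(m,N \right)} = -3 + m - N$ ($J{\left(m,N \right)} = -3 - \left(N - m\right) = -3 + m - N$)
$- 89 J{\left(-28,l{\left(7,8 \right)} \right)} = - 89 \left(-3 - 28 - 0\right) = - 89 \left(-3 - 28 + 0\right) = \left(-89\right) \left(-31\right) = 2759$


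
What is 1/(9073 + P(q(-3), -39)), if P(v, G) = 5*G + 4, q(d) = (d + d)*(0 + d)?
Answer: 1/8882 ≈ 0.00011259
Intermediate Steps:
q(d) = 2*d² (q(d) = (2*d)*d = 2*d²)
P(v, G) = 4 + 5*G
1/(9073 + P(q(-3), -39)) = 1/(9073 + (4 + 5*(-39))) = 1/(9073 + (4 - 195)) = 1/(9073 - 191) = 1/8882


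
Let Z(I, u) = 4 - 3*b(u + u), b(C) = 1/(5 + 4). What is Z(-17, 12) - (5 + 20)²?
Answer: -1864/3 ≈ -621.33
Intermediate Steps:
b(C) = ⅑ (b(C) = 1/9 = ⅑)
Z(I, u) = 11/3 (Z(I, u) = 4 - 3*⅑ = 4 - ⅓ = 11/3)
Z(-17, 12) - (5 + 20)² = 11/3 - (5 + 20)² = 11/3 - 1*25² = 11/3 - 1*625 = 11/3 - 625 = -1864/3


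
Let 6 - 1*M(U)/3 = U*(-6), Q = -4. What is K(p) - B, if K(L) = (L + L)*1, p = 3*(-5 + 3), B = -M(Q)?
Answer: -66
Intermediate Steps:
M(U) = 18 + 18*U (M(U) = 18 - 3*U*(-6) = 18 - (-18)*U = 18 + 18*U)
B = 54 (B = -(18 + 18*(-4)) = -(18 - 72) = -1*(-54) = 54)
p = -6 (p = 3*(-2) = -6)
K(L) = 2*L (K(L) = (2*L)*1 = 2*L)
K(p) - B = 2*(-6) - 1*54 = -12 - 54 = -66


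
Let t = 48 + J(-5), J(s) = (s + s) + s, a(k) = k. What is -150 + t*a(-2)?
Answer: -216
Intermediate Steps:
J(s) = 3*s (J(s) = 2*s + s = 3*s)
t = 33 (t = 48 + 3*(-5) = 48 - 15 = 33)
-150 + t*a(-2) = -150 + 33*(-2) = -150 - 66 = -216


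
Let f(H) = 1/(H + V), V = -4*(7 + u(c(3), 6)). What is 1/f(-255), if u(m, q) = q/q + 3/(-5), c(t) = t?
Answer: -1423/5 ≈ -284.60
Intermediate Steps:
u(m, q) = ⅖ (u(m, q) = 1 + 3*(-⅕) = 1 - ⅗ = ⅖)
V = -148/5 (V = -4*(7 + ⅖) = -4*37/5 = -148/5 ≈ -29.600)
f(H) = 1/(-148/5 + H) (f(H) = 1/(H - 148/5) = 1/(-148/5 + H))
1/f(-255) = 1/(5/(-148 + 5*(-255))) = 1/(5/(-148 - 1275)) = 1/(5/(-1423)) = 1/(5*(-1/1423)) = 1/(-5/1423) = -1423/5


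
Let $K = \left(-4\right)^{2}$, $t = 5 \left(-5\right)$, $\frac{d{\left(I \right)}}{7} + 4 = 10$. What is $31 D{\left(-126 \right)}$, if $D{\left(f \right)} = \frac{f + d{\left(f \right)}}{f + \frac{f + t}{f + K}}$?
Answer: $\frac{286440}{13709} \approx 20.894$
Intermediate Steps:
$d{\left(I \right)} = 42$ ($d{\left(I \right)} = -28 + 7 \cdot 10 = -28 + 70 = 42$)
$t = -25$
$K = 16$
$D{\left(f \right)} = \frac{42 + f}{f + \frac{-25 + f}{16 + f}}$ ($D{\left(f \right)} = \frac{f + 42}{f + \frac{f - 25}{f + 16}} = \frac{42 + f}{f + \frac{-25 + f}{16 + f}}$)
$31 D{\left(-126 \right)} = 31 \frac{672 + \left(-126\right)^{2} + 58 \left(-126\right)}{-25 + \left(-126\right)^{2} + 17 \left(-126\right)} = 31 \frac{672 + 15876 - 7308}{-25 + 15876 - 2142} = 31 \cdot \frac{1}{13709} \cdot 9240 = 31 \cdot \frac{9240}{13709} = \frac{286440}{13709}$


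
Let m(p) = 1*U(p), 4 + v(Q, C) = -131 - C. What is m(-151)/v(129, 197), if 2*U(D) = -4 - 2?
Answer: 3/332 ≈ 0.0090361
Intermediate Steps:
U(D) = -3 (U(D) = (-4 - 2)/2 = (1/2)*(-6) = -3)
v(Q, C) = -135 - C (v(Q, C) = -4 + (-131 - C) = -135 - C)
m(p) = -3 (m(p) = 1*(-3) = -3)
m(-151)/v(129, 197) = -3/(-135 - 1*197) = -3/(-135 - 197) = -3/(-332) = -3*(-1/332) = 3/332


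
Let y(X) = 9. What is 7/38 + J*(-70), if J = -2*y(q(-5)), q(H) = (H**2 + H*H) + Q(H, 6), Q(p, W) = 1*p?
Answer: 47887/38 ≈ 1260.2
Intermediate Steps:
Q(p, W) = p
q(H) = H + 2*H**2 (q(H) = (H**2 + H*H) + H = (H**2 + H**2) + H = 2*H**2 + H = H + 2*H**2)
J = -18 (J = -2*9 = -18)
7/38 + J*(-70) = 7/38 - 18*(-70) = 7*(1/38) + 1260 = 7/38 + 1260 = 47887/38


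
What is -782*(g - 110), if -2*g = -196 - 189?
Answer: -64515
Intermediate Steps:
g = 385/2 (g = -(-196 - 189)/2 = -½*(-385) = 385/2 ≈ 192.50)
-782*(g - 110) = -782*(385/2 - 110) = -782*165/2 = -64515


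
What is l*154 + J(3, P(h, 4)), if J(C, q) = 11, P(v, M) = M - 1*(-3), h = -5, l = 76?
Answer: 11715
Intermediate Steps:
P(v, M) = 3 + M (P(v, M) = M + 3 = 3 + M)
l*154 + J(3, P(h, 4)) = 76*154 + 11 = 11704 + 11 = 11715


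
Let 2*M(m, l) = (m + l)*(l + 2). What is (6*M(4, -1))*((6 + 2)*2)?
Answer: 144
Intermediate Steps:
M(m, l) = (2 + l)*(l + m)/2 (M(m, l) = ((m + l)*(l + 2))/2 = ((l + m)*(2 + l))/2 = ((2 + l)*(l + m))/2 = (2 + l)*(l + m)/2)
(6*M(4, -1))*((6 + 2)*2) = (6*(-1 + 4 + (½)*(-1)² + (½)*(-1)*4))*((6 + 2)*2) = (6*(-1 + 4 + (½)*1 - 2))*(8*2) = (6*(-1 + 4 + ½ - 2))*16 = (6*(3/2))*16 = 9*16 = 144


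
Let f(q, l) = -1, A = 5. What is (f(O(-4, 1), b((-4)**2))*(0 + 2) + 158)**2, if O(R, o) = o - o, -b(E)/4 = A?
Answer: 24336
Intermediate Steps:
b(E) = -20 (b(E) = -4*5 = -20)
O(R, o) = 0
(f(O(-4, 1), b((-4)**2))*(0 + 2) + 158)**2 = (-(0 + 2) + 158)**2 = (-1*2 + 158)**2 = (-2 + 158)**2 = 156**2 = 24336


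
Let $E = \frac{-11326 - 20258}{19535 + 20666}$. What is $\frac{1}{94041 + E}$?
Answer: $\frac{5743}{540072951} \approx 1.0634 \cdot 10^{-5}$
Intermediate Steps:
$E = - \frac{4512}{5743}$ ($E = - \frac{31584}{40201} = \left(-31584\right) \frac{1}{40201} = - \frac{4512}{5743} \approx -0.78565$)
$\frac{1}{94041 + E} = \frac{1}{94041 - \frac{4512}{5743}} = \frac{1}{\frac{540072951}{5743}} = \frac{5743}{540072951}$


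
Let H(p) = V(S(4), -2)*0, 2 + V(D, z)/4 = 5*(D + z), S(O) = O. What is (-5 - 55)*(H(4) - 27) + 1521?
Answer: 3141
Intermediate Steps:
V(D, z) = -8 + 20*D + 20*z (V(D, z) = -8 + 4*(5*(D + z)) = -8 + 4*(5*D + 5*z) = -8 + (20*D + 20*z) = -8 + 20*D + 20*z)
H(p) = 0 (H(p) = (-8 + 20*4 + 20*(-2))*0 = (-8 + 80 - 40)*0 = 32*0 = 0)
(-5 - 55)*(H(4) - 27) + 1521 = (-5 - 55)*(0 - 27) + 1521 = -60*(-27) + 1521 = 1620 + 1521 = 3141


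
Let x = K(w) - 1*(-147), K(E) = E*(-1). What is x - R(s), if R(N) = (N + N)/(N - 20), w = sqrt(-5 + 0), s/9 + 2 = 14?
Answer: 1590/11 - I*sqrt(5) ≈ 144.55 - 2.2361*I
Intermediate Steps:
s = 108 (s = -18 + 9*14 = -18 + 126 = 108)
w = I*sqrt(5) (w = sqrt(-5) = I*sqrt(5) ≈ 2.2361*I)
R(N) = 2*N/(-20 + N) (R(N) = (2*N)/(-20 + N) = 2*N/(-20 + N))
K(E) = -E
x = 147 - I*sqrt(5) (x = -I*sqrt(5) - 1*(-147) = -I*sqrt(5) + 147 = 147 - I*sqrt(5) ≈ 147.0 - 2.2361*I)
x - R(s) = (147 - I*sqrt(5)) - 2*108/(-20 + 108) = (147 - I*sqrt(5)) - 2*108/88 = (147 - I*sqrt(5)) - 1*27/11 = (147 - I*sqrt(5)) - 27/11 = 1590/11 - I*sqrt(5)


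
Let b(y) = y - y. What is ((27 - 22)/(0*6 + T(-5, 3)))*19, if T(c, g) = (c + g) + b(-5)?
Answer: -95/2 ≈ -47.500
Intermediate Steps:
b(y) = 0
T(c, g) = c + g (T(c, g) = (c + g) + 0 = c + g)
((27 - 22)/(0*6 + T(-5, 3)))*19 = ((27 - 22)/(0*6 + (-5 + 3)))*19 = (5/(0 - 2))*19 = (5/(-2))*19 = (5*(-½))*19 = -5/2*19 = -95/2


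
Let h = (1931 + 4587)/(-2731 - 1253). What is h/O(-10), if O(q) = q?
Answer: 3259/19920 ≈ 0.16360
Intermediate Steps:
h = -3259/1992 (h = 6518/(-3984) = 6518*(-1/3984) = -3259/1992 ≈ -1.6360)
h/O(-10) = -3259/1992/(-10) = -3259/1992*(-⅒) = 3259/19920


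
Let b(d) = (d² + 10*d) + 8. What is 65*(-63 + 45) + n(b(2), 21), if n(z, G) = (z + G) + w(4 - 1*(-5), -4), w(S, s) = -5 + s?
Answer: -1126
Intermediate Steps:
b(d) = 8 + d² + 10*d
n(z, G) = -9 + G + z (n(z, G) = (z + G) + (-5 - 4) = (G + z) - 9 = -9 + G + z)
65*(-63 + 45) + n(b(2), 21) = 65*(-63 + 45) + (-9 + 21 + (8 + 2² + 10*2)) = 65*(-18) + (-9 + 21 + (8 + 4 + 20)) = -1170 + (-9 + 21 + 32) = -1170 + 44 = -1126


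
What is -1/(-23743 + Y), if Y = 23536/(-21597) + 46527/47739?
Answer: 343673061/8159869067818 ≈ 4.2117e-5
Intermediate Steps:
Y = -39580495/343673061 (Y = 23536*(-1/21597) + 46527*(1/47739) = -23536/21597 + 15509/15913 = -39580495/343673061 ≈ -0.11517)
-1/(-23743 + Y) = -1/(-23743 - 39580495/343673061) = -1/(-8159869067818/343673061) = -1*(-343673061/8159869067818) = 343673061/8159869067818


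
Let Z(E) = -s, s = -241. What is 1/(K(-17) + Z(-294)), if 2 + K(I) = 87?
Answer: 1/326 ≈ 0.0030675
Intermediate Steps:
K(I) = 85 (K(I) = -2 + 87 = 85)
Z(E) = 241 (Z(E) = -1*(-241) = 241)
1/(K(-17) + Z(-294)) = 1/(85 + 241) = 1/326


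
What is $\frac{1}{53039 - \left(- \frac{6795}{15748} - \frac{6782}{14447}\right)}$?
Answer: $\frac{227511356}{12067179781185} \approx 1.8854 \cdot 10^{-5}$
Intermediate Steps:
$\frac{1}{53039 - \left(- \frac{6795}{15748} - \frac{6782}{14447}\right)} = \frac{1}{53039 - - \frac{204970301}{227511356}} = \frac{1}{53039 + \left(\frac{6795}{15748} + \frac{6782}{14447}\right)} = \frac{1}{53039 + \frac{204970301}{227511356}} = \frac{1}{\frac{12067179781185}{227511356}} = \frac{227511356}{12067179781185}$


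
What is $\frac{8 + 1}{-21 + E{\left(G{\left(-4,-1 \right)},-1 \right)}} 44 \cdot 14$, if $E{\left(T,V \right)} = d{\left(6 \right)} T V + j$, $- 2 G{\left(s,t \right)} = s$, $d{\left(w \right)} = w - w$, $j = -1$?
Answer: $-252$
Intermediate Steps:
$d{\left(w \right)} = 0$
$G{\left(s,t \right)} = - \frac{s}{2}$
$E{\left(T,V \right)} = -1$ ($E{\left(T,V \right)} = 0 T V - 1 = 0 V - 1 = 0 - 1 = -1$)
$\frac{8 + 1}{-21 + E{\left(G{\left(-4,-1 \right)},-1 \right)}} 44 \cdot 14 = \frac{8 + 1}{-21 - 1} \cdot 44 \cdot 14 = \frac{9}{-22} \cdot 44 \cdot 14 = 9 \left(- \frac{1}{22}\right) 44 \cdot 14 = \left(- \frac{9}{22}\right) 44 \cdot 14 = \left(-18\right) 14 = -252$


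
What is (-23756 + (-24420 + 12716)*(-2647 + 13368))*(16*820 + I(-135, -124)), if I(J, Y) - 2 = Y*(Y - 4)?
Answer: -3638814845960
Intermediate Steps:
I(J, Y) = 2 + Y*(-4 + Y) (I(J, Y) = 2 + Y*(Y - 4) = 2 + Y*(-4 + Y))
(-23756 + (-24420 + 12716)*(-2647 + 13368))*(16*820 + I(-135, -124)) = (-23756 + (-24420 + 12716)*(-2647 + 13368))*(16*820 + (2 + (-124)² - 4*(-124))) = (-23756 - 11704*10721)*(13120 + (2 + 15376 + 496)) = (-23756 - 125478584)*(13120 + 15874) = -125502340*28994 = -3638814845960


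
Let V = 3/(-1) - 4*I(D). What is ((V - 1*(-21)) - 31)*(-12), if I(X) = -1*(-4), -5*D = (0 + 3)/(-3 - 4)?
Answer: 348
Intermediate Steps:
D = 3/35 (D = -(0 + 3)/(5*(-3 - 4)) = -3/(5*(-7)) = -3*(-1)/(5*7) = -⅕*(-3/7) = 3/35 ≈ 0.085714)
I(X) = 4
V = -19 (V = 3/(-1) - 4*4 = 3*(-1) - 16 = -3 - 16 = -19)
((V - 1*(-21)) - 31)*(-12) = ((-19 - 1*(-21)) - 31)*(-12) = ((-19 + 21) - 31)*(-12) = (2 - 31)*(-12) = -29*(-12) = 348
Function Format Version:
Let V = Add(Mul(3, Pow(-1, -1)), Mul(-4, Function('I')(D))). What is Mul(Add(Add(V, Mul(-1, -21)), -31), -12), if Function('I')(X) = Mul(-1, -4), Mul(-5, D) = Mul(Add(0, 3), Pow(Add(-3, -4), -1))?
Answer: 348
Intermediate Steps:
D = Rational(3, 35) (D = Mul(Rational(-1, 5), Mul(Add(0, 3), Pow(Add(-3, -4), -1))) = Mul(Rational(-1, 5), Mul(3, Pow(-7, -1))) = Mul(Rational(-1, 5), Mul(3, Rational(-1, 7))) = Mul(Rational(-1, 5), Rational(-3, 7)) = Rational(3, 35) ≈ 0.085714)
Function('I')(X) = 4
V = -19 (V = Add(Mul(3, Pow(-1, -1)), Mul(-4, 4)) = Add(Mul(3, -1), -16) = Add(-3, -16) = -19)
Mul(Add(Add(V, Mul(-1, -21)), -31), -12) = Mul(Add(Add(-19, Mul(-1, -21)), -31), -12) = Mul(Add(Add(-19, 21), -31), -12) = Mul(Add(2, -31), -12) = Mul(-29, -12) = 348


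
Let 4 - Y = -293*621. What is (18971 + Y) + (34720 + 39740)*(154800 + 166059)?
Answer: 23891362068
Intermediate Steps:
Y = 181957 (Y = 4 - (-293)*621 = 4 - 1*(-181953) = 4 + 181953 = 181957)
(18971 + Y) + (34720 + 39740)*(154800 + 166059) = (18971 + 181957) + (34720 + 39740)*(154800 + 166059) = 200928 + 74460*320859 = 200928 + 23891161140 = 23891362068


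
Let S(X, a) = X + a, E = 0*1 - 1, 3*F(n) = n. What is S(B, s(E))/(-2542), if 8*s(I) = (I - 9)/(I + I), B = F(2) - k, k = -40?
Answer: -991/61008 ≈ -0.016244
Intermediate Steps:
F(n) = n/3
B = 122/3 (B = (⅓)*2 - 1*(-40) = ⅔ + 40 = 122/3 ≈ 40.667)
E = -1 (E = 0 - 1 = -1)
s(I) = (-9 + I)/(16*I) (s(I) = ((I - 9)/(I + I))/8 = ((-9 + I)/((2*I)))/8 = ((-9 + I)*(1/(2*I)))/8 = ((-9 + I)/(2*I))/8 = (-9 + I)/(16*I))
S(B, s(E))/(-2542) = (122/3 + (1/16)*(-9 - 1)/(-1))/(-2542) = (122/3 + (1/16)*(-1)*(-10))*(-1/2542) = (122/3 + 5/8)*(-1/2542) = (991/24)*(-1/2542) = -991/61008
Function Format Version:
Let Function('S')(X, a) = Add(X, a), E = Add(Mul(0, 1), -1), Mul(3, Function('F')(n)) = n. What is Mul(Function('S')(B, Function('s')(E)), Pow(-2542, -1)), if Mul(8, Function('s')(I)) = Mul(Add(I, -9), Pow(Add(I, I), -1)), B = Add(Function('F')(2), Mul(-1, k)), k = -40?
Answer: Rational(-991, 61008) ≈ -0.016244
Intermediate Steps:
Function('F')(n) = Mul(Rational(1, 3), n)
B = Rational(122, 3) (B = Add(Mul(Rational(1, 3), 2), Mul(-1, -40)) = Add(Rational(2, 3), 40) = Rational(122, 3) ≈ 40.667)
E = -1 (E = Add(0, -1) = -1)
Function('s')(I) = Mul(Rational(1, 16), Pow(I, -1), Add(-9, I)) (Function('s')(I) = Mul(Rational(1, 8), Mul(Add(I, -9), Pow(Add(I, I), -1))) = Mul(Rational(1, 8), Mul(Add(-9, I), Pow(Mul(2, I), -1))) = Mul(Rational(1, 8), Mul(Add(-9, I), Mul(Rational(1, 2), Pow(I, -1)))) = Mul(Rational(1, 8), Mul(Rational(1, 2), Pow(I, -1), Add(-9, I))) = Mul(Rational(1, 16), Pow(I, -1), Add(-9, I)))
Mul(Function('S')(B, Function('s')(E)), Pow(-2542, -1)) = Mul(Add(Rational(122, 3), Mul(Rational(1, 16), Pow(-1, -1), Add(-9, -1))), Pow(-2542, -1)) = Mul(Add(Rational(122, 3), Mul(Rational(1, 16), -1, -10)), Rational(-1, 2542)) = Mul(Add(Rational(122, 3), Rational(5, 8)), Rational(-1, 2542)) = Mul(Rational(991, 24), Rational(-1, 2542)) = Rational(-991, 61008)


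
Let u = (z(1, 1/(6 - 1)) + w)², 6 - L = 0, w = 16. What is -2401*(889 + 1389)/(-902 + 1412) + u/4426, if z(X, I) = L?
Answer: -355995041/33195 ≈ -10724.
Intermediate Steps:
L = 6 (L = 6 - 1*0 = 6 + 0 = 6)
z(X, I) = 6
u = 484 (u = (6 + 16)² = 22² = 484)
-2401*(889 + 1389)/(-902 + 1412) + u/4426 = -2401*(889 + 1389)/(-902 + 1412) + 484/4426 = -2401/(510/2278) + 484*(1/4426) = -2401/(510*(1/2278)) + 242/2213 = -2401/15/67 + 242/2213 = -2401*67/15 + 242/2213 = -160867/15 + 242/2213 = -355995041/33195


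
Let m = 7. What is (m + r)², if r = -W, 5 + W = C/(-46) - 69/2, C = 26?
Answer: 4687225/2116 ≈ 2215.1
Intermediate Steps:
W = -1843/46 (W = -5 + (26/(-46) - 69/2) = -5 + (26*(-1/46) - 69*½) = -5 + (-13/23 - 69/2) = -5 - 1613/46 = -1843/46 ≈ -40.065)
r = 1843/46 (r = -1*(-1843/46) = 1843/46 ≈ 40.065)
(m + r)² = (7 + 1843/46)² = (2165/46)² = 4687225/2116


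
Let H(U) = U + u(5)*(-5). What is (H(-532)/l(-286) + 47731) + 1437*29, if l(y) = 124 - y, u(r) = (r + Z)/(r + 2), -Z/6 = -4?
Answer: 256585611/2870 ≈ 89403.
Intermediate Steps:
Z = 24 (Z = -6*(-4) = 24)
u(r) = (24 + r)/(2 + r) (u(r) = (r + 24)/(r + 2) = (24 + r)/(2 + r))
H(U) = -145/7 + U (H(U) = U + ((24 + 5)/(2 + 5))*(-5) = U + (29/7)*(-5) = U - 145/7 = -145/7 + U)
(H(-532)/l(-286) + 47731) + 1437*29 = ((-145/7 - 532)/(124 - 1*(-286)) + 47731) + 1437*29 = (-3869/(7*(124 + 286)) + 47731) + 41673 = (-3869/7/410 + 47731) + 41673 = (-3869/7*1/410 + 47731) + 41673 = (-3869/2870 + 47731) + 41673 = 136984101/2870 + 41673 = 256585611/2870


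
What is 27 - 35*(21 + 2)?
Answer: -778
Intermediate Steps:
27 - 35*(21 + 2) = 27 - 35*23 = 27 - 805 = -778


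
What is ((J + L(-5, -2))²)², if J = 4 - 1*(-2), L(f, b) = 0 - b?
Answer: 4096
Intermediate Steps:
L(f, b) = -b
J = 6 (J = 4 + 2 = 6)
((J + L(-5, -2))²)² = ((6 - 1*(-2))²)² = ((6 + 2)²)² = (8²)² = 64² = 4096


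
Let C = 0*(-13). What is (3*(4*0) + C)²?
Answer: 0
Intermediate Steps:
C = 0
(3*(4*0) + C)² = (3*(4*0) + 0)² = (3*0 + 0)² = (0 + 0)² = 0² = 0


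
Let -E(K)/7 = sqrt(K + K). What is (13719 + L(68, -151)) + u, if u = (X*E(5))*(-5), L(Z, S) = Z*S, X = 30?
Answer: 3451 + 1050*sqrt(10) ≈ 6771.4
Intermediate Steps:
E(K) = -7*sqrt(2)*sqrt(K) (E(K) = -7*sqrt(K + K) = -7*sqrt(2)*sqrt(K))
L(Z, S) = S*Z
u = 1050*sqrt(10) (u = (30*(-7*sqrt(2)*sqrt(5)))*(-5) = (30*(-7*sqrt(10)))*(-5) = -210*sqrt(10)*(-5) = 1050*sqrt(10) ≈ 3320.4)
(13719 + L(68, -151)) + u = (13719 - 151*68) + 1050*sqrt(10) = (13719 - 10268) + 1050*sqrt(10) = 3451 + 1050*sqrt(10)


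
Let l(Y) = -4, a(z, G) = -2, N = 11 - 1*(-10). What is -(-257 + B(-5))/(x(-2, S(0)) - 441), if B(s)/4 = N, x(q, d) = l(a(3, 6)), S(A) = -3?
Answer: -173/445 ≈ -0.38876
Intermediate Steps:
N = 21 (N = 11 + 10 = 21)
x(q, d) = -4
B(s) = 84 (B(s) = 4*21 = 84)
-(-257 + B(-5))/(x(-2, S(0)) - 441) = -(-257 + 84)/(-4 - 441) = -(-173)/(-445) = -(-173)*(-1)/445 = -1*173/445 = -173/445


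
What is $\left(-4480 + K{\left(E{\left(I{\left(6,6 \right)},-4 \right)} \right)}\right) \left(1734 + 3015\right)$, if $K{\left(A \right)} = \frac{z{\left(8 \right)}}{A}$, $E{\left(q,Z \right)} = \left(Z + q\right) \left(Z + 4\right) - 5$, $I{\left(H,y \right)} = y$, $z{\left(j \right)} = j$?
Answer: $- \frac{106415592}{5} \approx -2.1283 \cdot 10^{7}$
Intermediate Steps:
$E{\left(q,Z \right)} = -5 + \left(4 + Z\right) \left(Z + q\right)$ ($E{\left(q,Z \right)} = \left(Z + q\right) \left(4 + Z\right) - 5 = \left(4 + Z\right) \left(Z + q\right) - 5 = -5 + \left(4 + Z\right) \left(Z + q\right)$)
$K{\left(A \right)} = \frac{8}{A}$
$\left(-4480 + K{\left(E{\left(I{\left(6,6 \right)},-4 \right)} \right)}\right) \left(1734 + 3015\right) = \left(-4480 + \frac{8}{-5 + \left(-4\right)^{2} + 4 \left(-4\right) + 4 \cdot 6 - 24}\right) \left(1734 + 3015\right) = \left(-4480 + \frac{8}{-5 + 16 - 16 + 24 - 24}\right) 4749 = \left(-4480 + \frac{8}{-5}\right) 4749 = \left(-4480 + 8 \left(- \frac{1}{5}\right)\right) 4749 = \left(-4480 - \frac{8}{5}\right) 4749 = \left(- \frac{22408}{5}\right) 4749 = - \frac{106415592}{5}$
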